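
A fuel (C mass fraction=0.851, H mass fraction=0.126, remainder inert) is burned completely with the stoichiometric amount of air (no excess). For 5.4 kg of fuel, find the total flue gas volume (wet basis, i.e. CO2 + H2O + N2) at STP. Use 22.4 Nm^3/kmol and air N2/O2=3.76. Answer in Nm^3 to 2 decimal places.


Per kg fuel: CO2 = (C/12 kmol)*22.4 = (0.851/12)*22.4 = 1.58853 Nm^3
Per kg fuel: H2O = (H/2 kmol)*22.4 = (0.126/2)*22.4 = 1.41120 Nm^3
O2 needed per kg fuel = C/12 + H/4 = 0.851/12 + 0.126/4 = 0.10241667 kmol
Per kg fuel: N2 = O2*3.76*22.4 = 0.10241667*3.76*22.4 = 8.62594 Nm^3
Total per kg = 1.58853 + 1.41120 + 8.62594 = 11.62567 Nm^3
Total = 11.62567 * 5.4 = 62.78 Nm^3


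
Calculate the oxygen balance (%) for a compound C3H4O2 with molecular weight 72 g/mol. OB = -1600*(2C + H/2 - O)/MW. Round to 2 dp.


OB = -1600 * (2C + H/2 - O) / MW
Inner = 2*3 + 4/2 - 2 = 6.00
OB = -1600 * 6.00 / 72 = -133.33%


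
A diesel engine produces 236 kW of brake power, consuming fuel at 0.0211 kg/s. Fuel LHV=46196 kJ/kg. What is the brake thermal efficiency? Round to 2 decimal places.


eta_BTE = (BP / (mf * LHV)) * 100
Denominator = 0.0211 * 46196 = 974.7356 kW
eta_BTE = (236 / 974.7356) * 100 = 24.21%


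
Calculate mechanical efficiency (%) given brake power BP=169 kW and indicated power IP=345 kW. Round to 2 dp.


eta_mech = (BP / IP) * 100
Ratio = 169 / 345 = 0.4899
eta_mech = 0.4899 * 100 = 48.99%


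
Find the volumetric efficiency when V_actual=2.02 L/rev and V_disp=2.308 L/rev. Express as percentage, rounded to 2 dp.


eta_v = (V_actual / V_disp) * 100
Ratio = 2.02 / 2.308 = 0.8752
eta_v = 0.8752 * 100 = 87.52%


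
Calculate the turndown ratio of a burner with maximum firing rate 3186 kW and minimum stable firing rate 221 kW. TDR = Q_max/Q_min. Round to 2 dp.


TDR = Q_max / Q_min
TDR = 3186 / 221 = 14.42


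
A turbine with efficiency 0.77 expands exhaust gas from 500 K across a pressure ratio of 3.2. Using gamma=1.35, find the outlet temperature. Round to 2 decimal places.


T_out = T_in * (1 - eta * (1 - PR^(-(gamma-1)/gamma)))
Exponent = -(1.35-1)/1.35 = -0.25925926
PR^exp = 3.2^(-0.25925926) = 0.73966521
Factor = 1 - 0.77*(1 - 0.73966521) = 0.79954221
T_out = 500 * 0.79954221 = 399.77 K


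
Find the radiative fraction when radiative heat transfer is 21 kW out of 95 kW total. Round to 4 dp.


f_rad = Q_rad / Q_total
f_rad = 21 / 95 = 0.2211


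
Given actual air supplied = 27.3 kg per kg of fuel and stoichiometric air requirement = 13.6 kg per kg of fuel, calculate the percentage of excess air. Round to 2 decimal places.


Excess air = actual - stoichiometric = 27.3 - 13.6 = 13.70 kg/kg fuel
Excess air % = (excess / stoich) * 100 = (13.70 / 13.6) * 100 = 100.74%


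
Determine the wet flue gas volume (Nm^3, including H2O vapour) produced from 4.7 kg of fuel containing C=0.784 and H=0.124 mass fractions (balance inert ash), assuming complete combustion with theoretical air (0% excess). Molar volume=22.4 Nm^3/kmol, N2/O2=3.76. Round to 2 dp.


Per kg fuel: CO2 = (C/12 kmol)*22.4 = (0.784/12)*22.4 = 1.46347 Nm^3
Per kg fuel: H2O = (H/2 kmol)*22.4 = (0.124/2)*22.4 = 1.38880 Nm^3
O2 needed per kg fuel = C/12 + H/4 = 0.784/12 + 0.124/4 = 0.09633333 kmol
Per kg fuel: N2 = O2*3.76*22.4 = 0.09633333*3.76*22.4 = 8.11358 Nm^3
Total per kg = 1.46347 + 1.38880 + 8.11358 = 10.96585 Nm^3
Total = 10.96585 * 4.7 = 51.54 Nm^3


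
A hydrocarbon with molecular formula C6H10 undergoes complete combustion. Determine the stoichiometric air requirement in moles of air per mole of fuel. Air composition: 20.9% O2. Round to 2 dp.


Balanced combustion: C6H10 + 8.5 O2 -> 6 CO2 + 5 H2O
O2 needed = C + H/4 = 6 + 10/4 = 8.50 moles
Air moles = O2 / 0.209 = 8.50 / 0.209 = 40.67 moles air


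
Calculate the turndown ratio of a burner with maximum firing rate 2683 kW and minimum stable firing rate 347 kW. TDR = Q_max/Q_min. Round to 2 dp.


TDR = Q_max / Q_min
TDR = 2683 / 347 = 7.73


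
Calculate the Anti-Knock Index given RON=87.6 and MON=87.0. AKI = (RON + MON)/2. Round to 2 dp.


AKI = (RON + MON) / 2
AKI = (87.6 + 87.0) / 2
AKI = 174.6 / 2 = 87.30


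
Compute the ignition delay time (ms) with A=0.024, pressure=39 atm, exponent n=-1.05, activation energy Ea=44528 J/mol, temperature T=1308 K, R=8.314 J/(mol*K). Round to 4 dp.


tau = A * P^n * exp(Ea/(R*T))
P^n = 39^(-1.05) = 0.02134923
Ea/(R*T) = 44528/(8.314*1308) = 4.094637
exp(Ea/(R*T)) = 60.017559
tau = 0.024 * 0.02134923 * 60.017559 = 0.0308 ms


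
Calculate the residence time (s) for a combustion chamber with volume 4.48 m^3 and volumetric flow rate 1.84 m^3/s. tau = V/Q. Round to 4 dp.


tau = V / Q_flow
tau = 4.48 / 1.84 = 2.4348 s


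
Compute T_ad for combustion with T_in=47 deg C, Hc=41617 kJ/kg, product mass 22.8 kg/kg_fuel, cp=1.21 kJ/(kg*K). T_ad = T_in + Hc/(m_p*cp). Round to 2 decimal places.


T_ad = T_in + Hc / (m_p * cp)
Denominator = 22.8 * 1.21 = 27.5880
Temperature rise = 41617 / 27.5880 = 1508.52 K
T_ad = 47 + 1508.52 = 1555.52 deg C


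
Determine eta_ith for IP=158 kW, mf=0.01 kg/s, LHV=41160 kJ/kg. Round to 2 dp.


eta_ith = (IP / (mf * LHV)) * 100
Denominator = 0.01 * 41160 = 411.6000 kW
eta_ith = (158 / 411.6000) * 100 = 38.39%


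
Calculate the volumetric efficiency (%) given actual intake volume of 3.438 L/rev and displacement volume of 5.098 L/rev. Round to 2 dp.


eta_v = (V_actual / V_disp) * 100
Ratio = 3.438 / 5.098 = 0.6744
eta_v = 0.6744 * 100 = 67.44%


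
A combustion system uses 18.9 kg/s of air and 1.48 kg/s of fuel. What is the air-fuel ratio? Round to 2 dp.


AFR = m_air / m_fuel
AFR = 18.9 / 1.48 = 12.77


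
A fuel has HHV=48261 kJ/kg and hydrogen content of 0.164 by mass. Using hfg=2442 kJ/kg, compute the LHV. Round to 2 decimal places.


LHV = HHV - hfg * 9 * H
Water correction = 2442 * 9 * 0.164 = 3604.392 kJ/kg
LHV = 48261 - 3604.392 = 44656.61 kJ/kg


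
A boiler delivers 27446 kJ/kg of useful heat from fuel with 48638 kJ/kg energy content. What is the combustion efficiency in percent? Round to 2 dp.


Efficiency = (Q_useful / Q_fuel) * 100
Efficiency = (27446 / 48638) * 100
Efficiency = 0.5643 * 100 = 56.43%


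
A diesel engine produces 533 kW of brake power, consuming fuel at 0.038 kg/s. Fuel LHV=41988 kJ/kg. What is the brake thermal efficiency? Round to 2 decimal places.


eta_BTE = (BP / (mf * LHV)) * 100
Denominator = 0.038 * 41988 = 1595.5440 kW
eta_BTE = (533 / 1595.5440) * 100 = 33.41%


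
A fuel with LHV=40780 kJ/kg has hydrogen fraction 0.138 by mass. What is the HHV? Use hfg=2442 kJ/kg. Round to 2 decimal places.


HHV = LHV + hfg * 9 * H
Water addition = 2442 * 9 * 0.138 = 3032.964 kJ/kg
HHV = 40780 + 3032.964 = 43812.96 kJ/kg


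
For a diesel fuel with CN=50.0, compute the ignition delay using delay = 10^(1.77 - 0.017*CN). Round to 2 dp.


delay = 10^(1.77 - 0.017*CN)
Exponent = 1.77 - 0.017*50.0 = 0.9200
delay = 10^0.9200 = 8.32 ms


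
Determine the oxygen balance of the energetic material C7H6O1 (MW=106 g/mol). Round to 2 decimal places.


OB = -1600 * (2C + H/2 - O) / MW
Inner = 2*7 + 6/2 - 1 = 16.00
OB = -1600 * 16.00 / 106 = -241.51%


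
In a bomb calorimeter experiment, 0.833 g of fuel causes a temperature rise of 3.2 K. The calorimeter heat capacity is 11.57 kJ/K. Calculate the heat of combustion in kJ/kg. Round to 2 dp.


Hc = C_cal * delta_T / m_fuel
Q_released = 11.57 * 3.2 = 37.0240 kJ
m_fuel = 0.833 g = 0.833/1000 kg = 0.000833 kg
Hc = 37.0240 / 0.000833 = 44446.58 kJ/kg


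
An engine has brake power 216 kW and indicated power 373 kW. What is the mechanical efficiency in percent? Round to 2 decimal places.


eta_mech = (BP / IP) * 100
Ratio = 216 / 373 = 0.5791
eta_mech = 0.5791 * 100 = 57.91%


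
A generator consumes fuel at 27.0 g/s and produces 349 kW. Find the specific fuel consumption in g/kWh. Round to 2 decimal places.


SFC = (mf / BP) * 3600
Rate = 27.0 / 349 = 0.077364 g/(s*kW)
SFC = 0.077364 * 3600 = 278.51 g/kWh


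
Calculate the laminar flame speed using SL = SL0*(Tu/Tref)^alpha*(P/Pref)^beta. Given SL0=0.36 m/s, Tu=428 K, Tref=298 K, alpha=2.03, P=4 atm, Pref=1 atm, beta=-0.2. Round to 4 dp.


SL = SL0 * (Tu/Tref)^alpha * (P/Pref)^beta
T ratio = 428/298 = 1.43624161
(T ratio)^alpha = 1.43624161^2.03 = 2.085316
(P/Pref)^beta = 4^(-0.2) = 0.757858
SL = 0.36 * 2.085316 * 0.757858 = 0.5689 m/s


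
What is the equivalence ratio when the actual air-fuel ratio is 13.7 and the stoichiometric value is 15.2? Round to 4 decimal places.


phi = AFR_stoich / AFR_actual
phi = 15.2 / 13.7 = 1.1095


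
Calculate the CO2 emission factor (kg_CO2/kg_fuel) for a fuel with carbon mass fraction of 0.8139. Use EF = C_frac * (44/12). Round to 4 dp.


EF = C_frac * (M_CO2 / M_C)
EF = 0.8139 * (44/12)
EF = 0.8139 * 3.666667 = 2.9843 kg_CO2/kg_fuel


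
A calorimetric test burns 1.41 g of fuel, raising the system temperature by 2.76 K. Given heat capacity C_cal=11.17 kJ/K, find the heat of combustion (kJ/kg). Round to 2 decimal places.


Hc = C_cal * delta_T / m_fuel
Q_released = 11.17 * 2.76 = 30.8292 kJ
m_fuel = 1.41 g = 1.41/1000 kg = 0.001410 kg
Hc = 30.8292 / 0.001410 = 21864.68 kJ/kg


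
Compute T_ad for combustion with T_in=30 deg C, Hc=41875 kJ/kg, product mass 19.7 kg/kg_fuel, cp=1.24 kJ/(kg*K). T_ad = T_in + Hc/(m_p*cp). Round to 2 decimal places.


T_ad = T_in + Hc / (m_p * cp)
Denominator = 19.7 * 1.24 = 24.4280
Temperature rise = 41875 / 24.4280 = 1714.22 K
T_ad = 30 + 1714.22 = 1744.22 deg C


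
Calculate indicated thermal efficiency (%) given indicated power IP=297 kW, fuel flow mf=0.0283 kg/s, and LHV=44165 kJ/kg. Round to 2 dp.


eta_ith = (IP / (mf * LHV)) * 100
Denominator = 0.0283 * 44165 = 1249.8695 kW
eta_ith = (297 / 1249.8695) * 100 = 23.76%


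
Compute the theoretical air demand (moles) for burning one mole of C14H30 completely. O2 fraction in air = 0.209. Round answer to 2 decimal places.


Balanced combustion: C14H30 + 21.5 O2 -> 14 CO2 + 15 H2O
O2 needed = C + H/4 = 14 + 30/4 = 21.50 moles
Air moles = O2 / 0.209 = 21.50 / 0.209 = 102.87 moles air


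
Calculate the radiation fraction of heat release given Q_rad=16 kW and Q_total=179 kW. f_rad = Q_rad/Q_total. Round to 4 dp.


f_rad = Q_rad / Q_total
f_rad = 16 / 179 = 0.0894


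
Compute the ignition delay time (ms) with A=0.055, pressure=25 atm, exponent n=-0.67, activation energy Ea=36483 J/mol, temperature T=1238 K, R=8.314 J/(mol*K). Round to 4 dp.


tau = A * P^n * exp(Ea/(R*T))
P^n = 25^(-0.67) = 0.11571248
Ea/(R*T) = 36483/(8.314*1238) = 3.544540
exp(Ea/(R*T)) = 34.623754
tau = 0.055 * 0.11571248 * 34.623754 = 0.2204 ms


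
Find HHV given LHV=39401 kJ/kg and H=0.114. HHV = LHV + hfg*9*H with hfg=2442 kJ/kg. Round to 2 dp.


HHV = LHV + hfg * 9 * H
Water addition = 2442 * 9 * 0.114 = 2505.492 kJ/kg
HHV = 39401 + 2505.492 = 41906.49 kJ/kg


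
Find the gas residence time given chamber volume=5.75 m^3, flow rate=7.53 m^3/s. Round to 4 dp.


tau = V / Q_flow
tau = 5.75 / 7.53 = 0.7636 s


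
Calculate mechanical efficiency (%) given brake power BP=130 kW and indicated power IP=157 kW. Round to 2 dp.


eta_mech = (BP / IP) * 100
Ratio = 130 / 157 = 0.8280
eta_mech = 0.8280 * 100 = 82.80%


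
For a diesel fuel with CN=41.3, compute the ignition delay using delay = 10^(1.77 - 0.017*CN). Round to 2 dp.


delay = 10^(1.77 - 0.017*CN)
Exponent = 1.77 - 0.017*41.3 = 1.0679
delay = 10^1.0679 = 11.69 ms


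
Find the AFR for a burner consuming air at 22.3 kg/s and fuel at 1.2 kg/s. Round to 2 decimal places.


AFR = m_air / m_fuel
AFR = 22.3 / 1.2 = 18.58


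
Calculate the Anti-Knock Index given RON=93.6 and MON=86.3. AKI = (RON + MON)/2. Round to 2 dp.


AKI = (RON + MON) / 2
AKI = (93.6 + 86.3) / 2
AKI = 179.9 / 2 = 89.95


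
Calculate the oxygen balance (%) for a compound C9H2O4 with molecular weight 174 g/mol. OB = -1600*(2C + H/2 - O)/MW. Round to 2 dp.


OB = -1600 * (2C + H/2 - O) / MW
Inner = 2*9 + 2/2 - 4 = 15.00
OB = -1600 * 15.00 / 174 = -137.93%


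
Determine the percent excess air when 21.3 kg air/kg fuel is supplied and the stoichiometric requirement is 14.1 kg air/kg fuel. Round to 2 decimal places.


Excess air = actual - stoichiometric = 21.3 - 14.1 = 7.20 kg/kg fuel
Excess air % = (excess / stoich) * 100 = (7.20 / 14.1) * 100 = 51.06%


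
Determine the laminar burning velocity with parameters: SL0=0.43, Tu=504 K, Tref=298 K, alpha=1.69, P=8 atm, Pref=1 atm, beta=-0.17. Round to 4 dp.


SL = SL0 * (Tu/Tref)^alpha * (P/Pref)^beta
T ratio = 504/298 = 1.69127517
(T ratio)^alpha = 1.69127517^1.69 = 2.430424
(P/Pref)^beta = 8^(-0.17) = 0.702222
SL = 0.43 * 2.430424 * 0.702222 = 0.7339 m/s


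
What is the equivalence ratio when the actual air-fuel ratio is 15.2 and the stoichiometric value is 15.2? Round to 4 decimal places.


phi = AFR_stoich / AFR_actual
phi = 15.2 / 15.2 = 1.0000


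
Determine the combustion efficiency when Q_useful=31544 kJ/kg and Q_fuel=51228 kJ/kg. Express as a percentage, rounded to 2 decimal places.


Efficiency = (Q_useful / Q_fuel) * 100
Efficiency = (31544 / 51228) * 100
Efficiency = 0.6158 * 100 = 61.58%


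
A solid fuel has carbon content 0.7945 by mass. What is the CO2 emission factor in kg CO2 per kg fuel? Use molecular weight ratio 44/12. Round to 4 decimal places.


EF = C_frac * (M_CO2 / M_C)
EF = 0.7945 * (44/12)
EF = 0.7945 * 3.666667 = 2.9132 kg_CO2/kg_fuel


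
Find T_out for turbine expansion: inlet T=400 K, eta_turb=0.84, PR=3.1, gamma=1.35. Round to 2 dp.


T_out = T_in * (1 - eta * (1 - PR^(-(gamma-1)/gamma)))
Exponent = -(1.35-1)/1.35 = -0.25925926
PR^exp = 3.1^(-0.25925926) = 0.74577862
Factor = 1 - 0.84*(1 - 0.74577862) = 0.78645404
T_out = 400 * 0.78645404 = 314.58 K


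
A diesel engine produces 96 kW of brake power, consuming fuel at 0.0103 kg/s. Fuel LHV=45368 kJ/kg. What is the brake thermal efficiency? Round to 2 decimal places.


eta_BTE = (BP / (mf * LHV)) * 100
Denominator = 0.0103 * 45368 = 467.2904 kW
eta_BTE = (96 / 467.2904) * 100 = 20.54%


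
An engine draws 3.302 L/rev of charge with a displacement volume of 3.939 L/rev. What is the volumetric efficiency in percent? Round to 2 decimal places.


eta_v = (V_actual / V_disp) * 100
Ratio = 3.302 / 3.939 = 0.8383
eta_v = 0.8383 * 100 = 83.83%


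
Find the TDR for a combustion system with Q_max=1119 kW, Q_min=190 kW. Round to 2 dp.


TDR = Q_max / Q_min
TDR = 1119 / 190 = 5.89


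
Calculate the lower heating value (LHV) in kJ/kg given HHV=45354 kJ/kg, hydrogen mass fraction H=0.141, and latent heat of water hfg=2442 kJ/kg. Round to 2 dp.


LHV = HHV - hfg * 9 * H
Water correction = 2442 * 9 * 0.141 = 3098.898 kJ/kg
LHV = 45354 - 3098.898 = 42255.10 kJ/kg


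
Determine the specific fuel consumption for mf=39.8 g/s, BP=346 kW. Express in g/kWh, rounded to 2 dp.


SFC = (mf / BP) * 3600
Rate = 39.8 / 346 = 0.115029 g/(s*kW)
SFC = 0.115029 * 3600 = 414.10 g/kWh


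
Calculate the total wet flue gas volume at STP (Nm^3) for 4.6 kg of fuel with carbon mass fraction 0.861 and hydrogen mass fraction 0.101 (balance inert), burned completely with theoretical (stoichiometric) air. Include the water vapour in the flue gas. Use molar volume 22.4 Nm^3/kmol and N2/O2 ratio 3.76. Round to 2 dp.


Per kg fuel: CO2 = (C/12 kmol)*22.4 = (0.861/12)*22.4 = 1.60720 Nm^3
Per kg fuel: H2O = (H/2 kmol)*22.4 = (0.101/2)*22.4 = 1.13120 Nm^3
O2 needed per kg fuel = C/12 + H/4 = 0.861/12 + 0.101/4 = 0.09700000 kmol
Per kg fuel: N2 = O2*3.76*22.4 = 0.09700000*3.76*22.4 = 8.16973 Nm^3
Total per kg = 1.60720 + 1.13120 + 8.16973 = 10.90813 Nm^3
Total = 10.90813 * 4.6 = 50.18 Nm^3


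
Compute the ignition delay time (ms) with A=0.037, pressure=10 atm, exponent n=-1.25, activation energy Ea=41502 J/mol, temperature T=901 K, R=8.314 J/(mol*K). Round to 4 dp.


tau = A * P^n * exp(Ea/(R*T))
P^n = 10^(-1.25) = 0.05623413
Ea/(R*T) = 41502/(8.314*901) = 5.540312
exp(Ea/(R*T)) = 254.757447
tau = 0.037 * 0.05623413 * 254.757447 = 0.5301 ms


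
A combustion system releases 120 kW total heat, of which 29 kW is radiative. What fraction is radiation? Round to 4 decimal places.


f_rad = Q_rad / Q_total
f_rad = 29 / 120 = 0.2417


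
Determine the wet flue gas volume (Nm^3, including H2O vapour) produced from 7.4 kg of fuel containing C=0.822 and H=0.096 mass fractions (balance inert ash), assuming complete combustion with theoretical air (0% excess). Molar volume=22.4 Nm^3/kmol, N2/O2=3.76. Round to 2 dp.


Per kg fuel: CO2 = (C/12 kmol)*22.4 = (0.822/12)*22.4 = 1.53440 Nm^3
Per kg fuel: H2O = (H/2 kmol)*22.4 = (0.096/2)*22.4 = 1.07520 Nm^3
O2 needed per kg fuel = C/12 + H/4 = 0.822/12 + 0.096/4 = 0.09250000 kmol
Per kg fuel: N2 = O2*3.76*22.4 = 0.09250000*3.76*22.4 = 7.79072 Nm^3
Total per kg = 1.53440 + 1.07520 + 7.79072 = 10.40032 Nm^3
Total = 10.40032 * 7.4 = 76.96 Nm^3


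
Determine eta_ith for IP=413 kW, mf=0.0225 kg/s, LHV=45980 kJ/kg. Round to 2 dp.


eta_ith = (IP / (mf * LHV)) * 100
Denominator = 0.0225 * 45980 = 1034.5500 kW
eta_ith = (413 / 1034.5500) * 100 = 39.92%


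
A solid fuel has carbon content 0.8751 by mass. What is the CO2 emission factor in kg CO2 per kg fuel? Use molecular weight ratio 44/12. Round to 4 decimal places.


EF = C_frac * (M_CO2 / M_C)
EF = 0.8751 * (44/12)
EF = 0.8751 * 3.666667 = 3.2087 kg_CO2/kg_fuel


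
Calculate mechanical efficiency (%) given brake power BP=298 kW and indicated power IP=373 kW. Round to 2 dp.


eta_mech = (BP / IP) * 100
Ratio = 298 / 373 = 0.7989
eta_mech = 0.7989 * 100 = 79.89%


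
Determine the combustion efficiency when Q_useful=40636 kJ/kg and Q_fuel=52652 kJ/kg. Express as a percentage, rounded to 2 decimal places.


Efficiency = (Q_useful / Q_fuel) * 100
Efficiency = (40636 / 52652) * 100
Efficiency = 0.7718 * 100 = 77.18%


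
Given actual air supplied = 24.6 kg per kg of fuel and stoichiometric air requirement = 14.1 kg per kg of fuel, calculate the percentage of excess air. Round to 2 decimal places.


Excess air = actual - stoichiometric = 24.6 - 14.1 = 10.50 kg/kg fuel
Excess air % = (excess / stoich) * 100 = (10.50 / 14.1) * 100 = 74.47%


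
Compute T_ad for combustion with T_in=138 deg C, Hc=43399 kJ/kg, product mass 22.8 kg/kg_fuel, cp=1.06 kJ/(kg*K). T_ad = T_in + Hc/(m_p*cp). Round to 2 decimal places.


T_ad = T_in + Hc / (m_p * cp)
Denominator = 22.8 * 1.06 = 24.1680
Temperature rise = 43399 / 24.1680 = 1795.72 K
T_ad = 138 + 1795.72 = 1933.72 deg C


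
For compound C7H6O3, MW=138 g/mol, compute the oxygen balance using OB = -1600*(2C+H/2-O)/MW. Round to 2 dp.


OB = -1600 * (2C + H/2 - O) / MW
Inner = 2*7 + 6/2 - 3 = 14.00
OB = -1600 * 14.00 / 138 = -162.32%


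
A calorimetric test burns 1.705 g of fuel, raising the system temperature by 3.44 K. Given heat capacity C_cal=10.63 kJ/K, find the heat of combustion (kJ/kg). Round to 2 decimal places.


Hc = C_cal * delta_T / m_fuel
Q_released = 10.63 * 3.44 = 36.5672 kJ
m_fuel = 1.705 g = 1.705/1000 kg = 0.001705 kg
Hc = 36.5672 / 0.001705 = 21447.04 kJ/kg


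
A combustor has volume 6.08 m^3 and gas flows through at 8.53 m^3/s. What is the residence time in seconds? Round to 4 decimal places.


tau = V / Q_flow
tau = 6.08 / 8.53 = 0.7128 s


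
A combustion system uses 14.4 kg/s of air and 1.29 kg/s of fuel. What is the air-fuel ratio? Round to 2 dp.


AFR = m_air / m_fuel
AFR = 14.4 / 1.29 = 11.16


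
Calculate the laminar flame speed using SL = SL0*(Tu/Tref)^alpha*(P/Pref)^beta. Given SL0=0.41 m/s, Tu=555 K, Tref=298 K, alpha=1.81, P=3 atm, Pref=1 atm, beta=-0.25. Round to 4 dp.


SL = SL0 * (Tu/Tref)^alpha * (P/Pref)^beta
T ratio = 555/298 = 1.86241611
(T ratio)^alpha = 1.86241611^1.81 = 3.082044
(P/Pref)^beta = 3^(-0.25) = 0.759836
SL = 0.41 * 3.082044 * 0.759836 = 0.9602 m/s


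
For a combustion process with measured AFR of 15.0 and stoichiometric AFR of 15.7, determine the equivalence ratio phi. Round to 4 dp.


phi = AFR_stoich / AFR_actual
phi = 15.7 / 15.0 = 1.0467


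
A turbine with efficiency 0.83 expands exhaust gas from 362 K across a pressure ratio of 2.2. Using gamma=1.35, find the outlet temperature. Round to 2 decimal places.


T_out = T_in * (1 - eta * (1 - PR^(-(gamma-1)/gamma)))
Exponent = -(1.35-1)/1.35 = -0.25925926
PR^exp = 2.2^(-0.25925926) = 0.81512413
Factor = 1 - 0.83*(1 - 0.81512413) = 0.84655303
T_out = 362 * 0.84655303 = 306.45 K


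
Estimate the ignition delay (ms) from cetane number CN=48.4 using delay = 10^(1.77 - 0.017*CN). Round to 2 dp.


delay = 10^(1.77 - 0.017*CN)
Exponent = 1.77 - 0.017*48.4 = 0.9472
delay = 10^0.9472 = 8.86 ms


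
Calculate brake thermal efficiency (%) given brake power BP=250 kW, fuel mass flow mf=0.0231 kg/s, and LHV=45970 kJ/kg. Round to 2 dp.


eta_BTE = (BP / (mf * LHV)) * 100
Denominator = 0.0231 * 45970 = 1061.9070 kW
eta_BTE = (250 / 1061.9070) * 100 = 23.54%


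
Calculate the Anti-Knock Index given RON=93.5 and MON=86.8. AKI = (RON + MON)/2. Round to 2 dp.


AKI = (RON + MON) / 2
AKI = (93.5 + 86.8) / 2
AKI = 180.3 / 2 = 90.15


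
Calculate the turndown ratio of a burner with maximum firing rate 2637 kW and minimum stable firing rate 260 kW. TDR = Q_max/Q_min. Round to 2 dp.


TDR = Q_max / Q_min
TDR = 2637 / 260 = 10.14


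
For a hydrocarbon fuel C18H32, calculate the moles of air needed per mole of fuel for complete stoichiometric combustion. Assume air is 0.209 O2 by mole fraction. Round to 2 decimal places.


Balanced combustion: C18H32 + 26 O2 -> 18 CO2 + 16 H2O
O2 needed = C + H/4 = 18 + 32/4 = 26.00 moles
Air moles = O2 / 0.209 = 26.00 / 0.209 = 124.40 moles air


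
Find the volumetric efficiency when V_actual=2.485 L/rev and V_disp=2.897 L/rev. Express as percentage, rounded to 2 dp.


eta_v = (V_actual / V_disp) * 100
Ratio = 2.485 / 2.897 = 0.8578
eta_v = 0.8578 * 100 = 85.78%


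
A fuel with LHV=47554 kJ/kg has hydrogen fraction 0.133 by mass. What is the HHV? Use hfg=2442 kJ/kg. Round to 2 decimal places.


HHV = LHV + hfg * 9 * H
Water addition = 2442 * 9 * 0.133 = 2923.074 kJ/kg
HHV = 47554 + 2923.074 = 50477.07 kJ/kg


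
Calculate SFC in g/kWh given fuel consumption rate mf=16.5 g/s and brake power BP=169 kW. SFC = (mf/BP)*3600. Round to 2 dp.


SFC = (mf / BP) * 3600
Rate = 16.5 / 169 = 0.097633 g/(s*kW)
SFC = 0.097633 * 3600 = 351.48 g/kWh


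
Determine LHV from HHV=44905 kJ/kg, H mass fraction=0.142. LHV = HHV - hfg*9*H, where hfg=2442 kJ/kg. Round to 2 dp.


LHV = HHV - hfg * 9 * H
Water correction = 2442 * 9 * 0.142 = 3120.876 kJ/kg
LHV = 44905 - 3120.876 = 41784.12 kJ/kg


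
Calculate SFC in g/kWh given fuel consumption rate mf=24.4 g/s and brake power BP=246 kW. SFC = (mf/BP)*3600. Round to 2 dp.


SFC = (mf / BP) * 3600
Rate = 24.4 / 246 = 0.099187 g/(s*kW)
SFC = 0.099187 * 3600 = 357.07 g/kWh


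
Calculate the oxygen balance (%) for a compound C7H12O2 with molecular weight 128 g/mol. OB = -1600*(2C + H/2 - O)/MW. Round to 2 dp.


OB = -1600 * (2C + H/2 - O) / MW
Inner = 2*7 + 12/2 - 2 = 18.00
OB = -1600 * 18.00 / 128 = -225.00%


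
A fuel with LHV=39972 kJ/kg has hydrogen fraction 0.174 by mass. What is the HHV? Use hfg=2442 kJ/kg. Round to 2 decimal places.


HHV = LHV + hfg * 9 * H
Water addition = 2442 * 9 * 0.174 = 3824.172 kJ/kg
HHV = 39972 + 3824.172 = 43796.17 kJ/kg


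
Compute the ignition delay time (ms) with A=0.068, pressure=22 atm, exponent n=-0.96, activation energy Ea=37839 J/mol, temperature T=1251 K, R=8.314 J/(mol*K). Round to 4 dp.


tau = A * P^n * exp(Ea/(R*T))
P^n = 22^(-0.96) = 0.05143683
Ea/(R*T) = 37839/(8.314*1251) = 3.638081
exp(Ea/(R*T)) = 38.018795
tau = 0.068 * 0.05143683 * 38.018795 = 0.1330 ms


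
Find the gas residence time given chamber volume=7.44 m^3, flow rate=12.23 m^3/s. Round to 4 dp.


tau = V / Q_flow
tau = 7.44 / 12.23 = 0.6083 s


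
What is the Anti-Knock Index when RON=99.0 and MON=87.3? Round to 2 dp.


AKI = (RON + MON) / 2
AKI = (99.0 + 87.3) / 2
AKI = 186.3 / 2 = 93.15


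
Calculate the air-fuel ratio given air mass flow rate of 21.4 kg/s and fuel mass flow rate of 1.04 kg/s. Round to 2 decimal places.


AFR = m_air / m_fuel
AFR = 21.4 / 1.04 = 20.58


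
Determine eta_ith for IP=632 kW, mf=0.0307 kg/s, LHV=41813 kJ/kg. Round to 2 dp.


eta_ith = (IP / (mf * LHV)) * 100
Denominator = 0.0307 * 41813 = 1283.6591 kW
eta_ith = (632 / 1283.6591) * 100 = 49.23%


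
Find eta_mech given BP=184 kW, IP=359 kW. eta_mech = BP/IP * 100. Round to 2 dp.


eta_mech = (BP / IP) * 100
Ratio = 184 / 359 = 0.5125
eta_mech = 0.5125 * 100 = 51.25%


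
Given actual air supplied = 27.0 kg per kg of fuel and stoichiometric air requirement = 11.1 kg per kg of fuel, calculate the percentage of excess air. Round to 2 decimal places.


Excess air = actual - stoichiometric = 27.0 - 11.1 = 15.90 kg/kg fuel
Excess air % = (excess / stoich) * 100 = (15.90 / 11.1) * 100 = 143.24%


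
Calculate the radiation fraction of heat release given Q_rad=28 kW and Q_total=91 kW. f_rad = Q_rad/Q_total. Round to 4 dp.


f_rad = Q_rad / Q_total
f_rad = 28 / 91 = 0.3077


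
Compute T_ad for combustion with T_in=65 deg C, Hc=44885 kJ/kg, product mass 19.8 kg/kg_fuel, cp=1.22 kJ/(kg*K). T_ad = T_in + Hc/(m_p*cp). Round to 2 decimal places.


T_ad = T_in + Hc / (m_p * cp)
Denominator = 19.8 * 1.22 = 24.1560
Temperature rise = 44885 / 24.1560 = 1858.13 K
T_ad = 65 + 1858.13 = 1923.13 deg C


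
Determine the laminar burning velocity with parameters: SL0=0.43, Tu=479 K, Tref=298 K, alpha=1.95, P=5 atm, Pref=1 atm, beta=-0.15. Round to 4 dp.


SL = SL0 * (Tu/Tref)^alpha * (P/Pref)^beta
T ratio = 479/298 = 1.60738255
(T ratio)^alpha = 1.60738255^1.95 = 2.523089
(P/Pref)^beta = 5^(-0.15) = 0.785515
SL = 0.43 * 2.523089 * 0.785515 = 0.8522 m/s


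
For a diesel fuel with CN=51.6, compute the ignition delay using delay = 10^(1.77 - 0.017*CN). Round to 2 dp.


delay = 10^(1.77 - 0.017*CN)
Exponent = 1.77 - 0.017*51.6 = 0.8928
delay = 10^0.8928 = 7.81 ms


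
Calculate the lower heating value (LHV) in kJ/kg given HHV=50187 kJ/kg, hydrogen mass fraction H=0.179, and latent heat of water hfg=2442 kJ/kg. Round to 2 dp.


LHV = HHV - hfg * 9 * H
Water correction = 2442 * 9 * 0.179 = 3934.062 kJ/kg
LHV = 50187 - 3934.062 = 46252.94 kJ/kg


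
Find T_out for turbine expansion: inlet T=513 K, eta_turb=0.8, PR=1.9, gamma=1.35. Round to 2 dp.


T_out = T_in * (1 - eta * (1 - PR^(-(gamma-1)/gamma)))
Exponent = -(1.35-1)/1.35 = -0.25925926
PR^exp = 1.9^(-0.25925926) = 0.84670193
Factor = 1 - 0.8*(1 - 0.84670193) = 0.87736154
T_out = 513 * 0.87736154 = 450.09 K


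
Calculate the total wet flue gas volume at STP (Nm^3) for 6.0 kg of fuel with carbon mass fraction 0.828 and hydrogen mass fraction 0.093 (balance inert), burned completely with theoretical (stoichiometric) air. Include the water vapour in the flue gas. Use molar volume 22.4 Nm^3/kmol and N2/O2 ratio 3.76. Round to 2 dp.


Per kg fuel: CO2 = (C/12 kmol)*22.4 = (0.828/12)*22.4 = 1.54560 Nm^3
Per kg fuel: H2O = (H/2 kmol)*22.4 = (0.093/2)*22.4 = 1.04160 Nm^3
O2 needed per kg fuel = C/12 + H/4 = 0.828/12 + 0.093/4 = 0.09225000 kmol
Per kg fuel: N2 = O2*3.76*22.4 = 0.09225000*3.76*22.4 = 7.76966 Nm^3
Total per kg = 1.54560 + 1.04160 + 7.76966 = 10.35686 Nm^3
Total = 10.35686 * 6.0 = 62.14 Nm^3


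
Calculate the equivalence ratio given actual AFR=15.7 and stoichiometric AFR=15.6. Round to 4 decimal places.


phi = AFR_stoich / AFR_actual
phi = 15.6 / 15.7 = 0.9936


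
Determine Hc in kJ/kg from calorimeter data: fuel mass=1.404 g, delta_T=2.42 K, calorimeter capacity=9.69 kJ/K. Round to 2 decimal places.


Hc = C_cal * delta_T / m_fuel
Q_released = 9.69 * 2.42 = 23.4498 kJ
m_fuel = 1.404 g = 1.404/1000 kg = 0.001404 kg
Hc = 23.4498 / 0.001404 = 16702.14 kJ/kg


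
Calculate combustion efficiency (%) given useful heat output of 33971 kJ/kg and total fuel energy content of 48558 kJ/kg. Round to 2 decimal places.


Efficiency = (Q_useful / Q_fuel) * 100
Efficiency = (33971 / 48558) * 100
Efficiency = 0.6996 * 100 = 69.96%


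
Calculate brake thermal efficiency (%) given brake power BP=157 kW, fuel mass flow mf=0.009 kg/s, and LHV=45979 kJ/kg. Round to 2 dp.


eta_BTE = (BP / (mf * LHV)) * 100
Denominator = 0.009 * 45979 = 413.8110 kW
eta_BTE = (157 / 413.8110) * 100 = 37.94%


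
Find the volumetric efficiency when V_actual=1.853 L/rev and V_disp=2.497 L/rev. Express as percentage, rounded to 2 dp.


eta_v = (V_actual / V_disp) * 100
Ratio = 1.853 / 2.497 = 0.7421
eta_v = 0.7421 * 100 = 74.21%


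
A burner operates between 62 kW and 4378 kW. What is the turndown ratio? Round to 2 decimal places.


TDR = Q_max / Q_min
TDR = 4378 / 62 = 70.61


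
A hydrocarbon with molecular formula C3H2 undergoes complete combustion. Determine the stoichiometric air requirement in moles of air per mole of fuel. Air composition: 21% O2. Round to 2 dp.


Balanced combustion: C3H2 + 3.5 O2 -> 3 CO2 + 1 H2O
O2 needed = C + H/4 = 3 + 2/4 = 3.50 moles
Air moles = O2 / 0.21 = 3.50 / 0.21 = 16.67 moles air


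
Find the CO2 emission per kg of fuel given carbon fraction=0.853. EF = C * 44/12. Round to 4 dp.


EF = C_frac * (M_CO2 / M_C)
EF = 0.853 * (44/12)
EF = 0.853 * 3.666667 = 3.1277 kg_CO2/kg_fuel


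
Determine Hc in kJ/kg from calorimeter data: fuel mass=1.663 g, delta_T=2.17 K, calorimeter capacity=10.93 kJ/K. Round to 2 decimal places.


Hc = C_cal * delta_T / m_fuel
Q_released = 10.93 * 2.17 = 23.7181 kJ
m_fuel = 1.663 g = 1.663/1000 kg = 0.001663 kg
Hc = 23.7181 / 0.001663 = 14262.24 kJ/kg


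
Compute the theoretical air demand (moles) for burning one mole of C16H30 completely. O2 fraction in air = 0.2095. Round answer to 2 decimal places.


Balanced combustion: C16H30 + 23.5 O2 -> 16 CO2 + 15 H2O
O2 needed = C + H/4 = 16 + 30/4 = 23.50 moles
Air moles = O2 / 0.2095 = 23.50 / 0.2095 = 112.17 moles air


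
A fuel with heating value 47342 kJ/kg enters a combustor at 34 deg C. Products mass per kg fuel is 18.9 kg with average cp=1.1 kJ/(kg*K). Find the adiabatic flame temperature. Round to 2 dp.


T_ad = T_in + Hc / (m_p * cp)
Denominator = 18.9 * 1.1 = 20.7900
Temperature rise = 47342 / 20.7900 = 2277.15 K
T_ad = 34 + 2277.15 = 2311.15 deg C


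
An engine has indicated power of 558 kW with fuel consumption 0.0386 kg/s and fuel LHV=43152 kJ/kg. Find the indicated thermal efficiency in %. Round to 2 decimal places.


eta_ith = (IP / (mf * LHV)) * 100
Denominator = 0.0386 * 43152 = 1665.6672 kW
eta_ith = (558 / 1665.6672) * 100 = 33.50%


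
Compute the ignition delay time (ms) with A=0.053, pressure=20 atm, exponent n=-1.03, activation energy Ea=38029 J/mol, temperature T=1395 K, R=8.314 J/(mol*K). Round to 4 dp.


tau = A * P^n * exp(Ea/(R*T))
P^n = 20^(-1.03) = 0.04570241
Ea/(R*T) = 38029/(8.314*1395) = 3.278919
exp(Ea/(R*T)) = 26.547058
tau = 0.053 * 0.04570241 * 26.547058 = 0.0643 ms


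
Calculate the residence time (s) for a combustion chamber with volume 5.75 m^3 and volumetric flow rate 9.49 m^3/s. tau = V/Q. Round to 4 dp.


tau = V / Q_flow
tau = 5.75 / 9.49 = 0.6059 s


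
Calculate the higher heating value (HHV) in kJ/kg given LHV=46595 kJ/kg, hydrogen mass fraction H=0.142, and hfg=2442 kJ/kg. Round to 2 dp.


HHV = LHV + hfg * 9 * H
Water addition = 2442 * 9 * 0.142 = 3120.876 kJ/kg
HHV = 46595 + 3120.876 = 49715.88 kJ/kg


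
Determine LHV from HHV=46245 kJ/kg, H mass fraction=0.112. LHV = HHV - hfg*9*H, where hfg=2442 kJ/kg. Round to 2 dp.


LHV = HHV - hfg * 9 * H
Water correction = 2442 * 9 * 0.112 = 2461.536 kJ/kg
LHV = 46245 - 2461.536 = 43783.46 kJ/kg


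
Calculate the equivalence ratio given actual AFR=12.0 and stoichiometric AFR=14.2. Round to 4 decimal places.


phi = AFR_stoich / AFR_actual
phi = 14.2 / 12.0 = 1.1833


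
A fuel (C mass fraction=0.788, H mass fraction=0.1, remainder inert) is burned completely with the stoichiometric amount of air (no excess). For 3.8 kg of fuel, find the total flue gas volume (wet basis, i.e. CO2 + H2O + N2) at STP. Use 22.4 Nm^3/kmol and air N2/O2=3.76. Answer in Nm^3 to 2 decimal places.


Per kg fuel: CO2 = (C/12 kmol)*22.4 = (0.788/12)*22.4 = 1.47093 Nm^3
Per kg fuel: H2O = (H/2 kmol)*22.4 = (0.1/2)*22.4 = 1.12000 Nm^3
O2 needed per kg fuel = C/12 + H/4 = 0.788/12 + 0.1/4 = 0.09066667 kmol
Per kg fuel: N2 = O2*3.76*22.4 = 0.09066667*3.76*22.4 = 7.63631 Nm^3
Total per kg = 1.47093 + 1.12000 + 7.63631 = 10.22724 Nm^3
Total = 10.22724 * 3.8 = 38.86 Nm^3


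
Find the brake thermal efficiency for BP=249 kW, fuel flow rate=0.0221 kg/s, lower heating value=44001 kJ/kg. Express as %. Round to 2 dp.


eta_BTE = (BP / (mf * LHV)) * 100
Denominator = 0.0221 * 44001 = 972.4221 kW
eta_BTE = (249 / 972.4221) * 100 = 25.61%


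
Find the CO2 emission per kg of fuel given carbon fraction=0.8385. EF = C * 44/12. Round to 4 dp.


EF = C_frac * (M_CO2 / M_C)
EF = 0.8385 * (44/12)
EF = 0.8385 * 3.666667 = 3.0745 kg_CO2/kg_fuel


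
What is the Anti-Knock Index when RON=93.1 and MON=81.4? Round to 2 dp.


AKI = (RON + MON) / 2
AKI = (93.1 + 81.4) / 2
AKI = 174.5 / 2 = 87.25


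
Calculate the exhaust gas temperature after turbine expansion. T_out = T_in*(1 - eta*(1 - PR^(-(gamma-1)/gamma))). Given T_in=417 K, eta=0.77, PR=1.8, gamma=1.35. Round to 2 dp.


T_out = T_in * (1 - eta * (1 - PR^(-(gamma-1)/gamma)))
Exponent = -(1.35-1)/1.35 = -0.25925926
PR^exp = 1.8^(-0.25925926) = 0.85865408
Factor = 1 - 0.77*(1 - 0.85865408) = 0.89116364
T_out = 417 * 0.89116364 = 371.62 K


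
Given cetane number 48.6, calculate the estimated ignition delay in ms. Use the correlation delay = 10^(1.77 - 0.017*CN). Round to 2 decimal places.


delay = 10^(1.77 - 0.017*CN)
Exponent = 1.77 - 0.017*48.6 = 0.9438
delay = 10^0.9438 = 8.79 ms


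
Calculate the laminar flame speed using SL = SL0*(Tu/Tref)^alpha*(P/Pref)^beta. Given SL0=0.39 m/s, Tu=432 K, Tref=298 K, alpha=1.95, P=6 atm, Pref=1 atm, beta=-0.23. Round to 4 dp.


SL = SL0 * (Tu/Tref)^alpha * (P/Pref)^beta
T ratio = 432/298 = 1.44966443
(T ratio)^alpha = 1.44966443^1.95 = 2.062869
(P/Pref)^beta = 6^(-0.23) = 0.662255
SL = 0.39 * 2.062869 * 0.662255 = 0.5328 m/s


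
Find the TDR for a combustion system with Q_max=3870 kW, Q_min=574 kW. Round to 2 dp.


TDR = Q_max / Q_min
TDR = 3870 / 574 = 6.74


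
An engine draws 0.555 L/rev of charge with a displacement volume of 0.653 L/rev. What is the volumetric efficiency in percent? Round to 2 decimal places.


eta_v = (V_actual / V_disp) * 100
Ratio = 0.555 / 0.653 = 0.8499
eta_v = 0.8499 * 100 = 84.99%


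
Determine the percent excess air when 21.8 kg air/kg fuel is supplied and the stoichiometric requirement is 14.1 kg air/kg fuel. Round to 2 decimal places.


Excess air = actual - stoichiometric = 21.8 - 14.1 = 7.70 kg/kg fuel
Excess air % = (excess / stoich) * 100 = (7.70 / 14.1) * 100 = 54.61%


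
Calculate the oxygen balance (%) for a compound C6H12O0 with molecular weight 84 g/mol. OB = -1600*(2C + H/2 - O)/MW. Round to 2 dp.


OB = -1600 * (2C + H/2 - O) / MW
Inner = 2*6 + 12/2 - 0 = 18.00
OB = -1600 * 18.00 / 84 = -342.86%


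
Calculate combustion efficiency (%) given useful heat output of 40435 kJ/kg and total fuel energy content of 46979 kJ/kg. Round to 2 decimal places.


Efficiency = (Q_useful / Q_fuel) * 100
Efficiency = (40435 / 46979) * 100
Efficiency = 0.8607 * 100 = 86.07%


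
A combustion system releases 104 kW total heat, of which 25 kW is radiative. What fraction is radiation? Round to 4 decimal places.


f_rad = Q_rad / Q_total
f_rad = 25 / 104 = 0.2404


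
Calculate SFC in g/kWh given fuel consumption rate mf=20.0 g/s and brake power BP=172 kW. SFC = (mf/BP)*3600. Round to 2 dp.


SFC = (mf / BP) * 3600
Rate = 20.0 / 172 = 0.116279 g/(s*kW)
SFC = 0.116279 * 3600 = 418.60 g/kWh


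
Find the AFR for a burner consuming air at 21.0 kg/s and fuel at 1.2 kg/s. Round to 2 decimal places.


AFR = m_air / m_fuel
AFR = 21.0 / 1.2 = 17.50


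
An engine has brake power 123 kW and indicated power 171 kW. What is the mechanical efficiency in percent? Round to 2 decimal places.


eta_mech = (BP / IP) * 100
Ratio = 123 / 171 = 0.7193
eta_mech = 0.7193 * 100 = 71.93%


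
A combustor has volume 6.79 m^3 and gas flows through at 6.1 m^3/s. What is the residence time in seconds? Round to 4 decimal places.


tau = V / Q_flow
tau = 6.79 / 6.1 = 1.1131 s


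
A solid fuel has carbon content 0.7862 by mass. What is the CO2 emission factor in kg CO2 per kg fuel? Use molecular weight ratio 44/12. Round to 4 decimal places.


EF = C_frac * (M_CO2 / M_C)
EF = 0.7862 * (44/12)
EF = 0.7862 * 3.666667 = 2.8827 kg_CO2/kg_fuel


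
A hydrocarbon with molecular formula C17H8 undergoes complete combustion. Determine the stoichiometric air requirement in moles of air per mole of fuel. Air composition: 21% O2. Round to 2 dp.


Balanced combustion: C17H8 + 19 O2 -> 17 CO2 + 4 H2O
O2 needed = C + H/4 = 17 + 8/4 = 19.00 moles
Air moles = O2 / 0.21 = 19.00 / 0.21 = 90.48 moles air


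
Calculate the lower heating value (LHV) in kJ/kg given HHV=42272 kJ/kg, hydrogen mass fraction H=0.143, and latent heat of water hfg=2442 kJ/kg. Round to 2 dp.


LHV = HHV - hfg * 9 * H
Water correction = 2442 * 9 * 0.143 = 3142.854 kJ/kg
LHV = 42272 - 3142.854 = 39129.15 kJ/kg


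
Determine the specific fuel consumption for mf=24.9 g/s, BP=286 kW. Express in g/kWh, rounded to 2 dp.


SFC = (mf / BP) * 3600
Rate = 24.9 / 286 = 0.087063 g/(s*kW)
SFC = 0.087063 * 3600 = 313.43 g/kWh


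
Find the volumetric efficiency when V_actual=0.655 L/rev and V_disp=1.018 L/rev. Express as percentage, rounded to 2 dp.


eta_v = (V_actual / V_disp) * 100
Ratio = 0.655 / 1.018 = 0.6434
eta_v = 0.6434 * 100 = 64.34%


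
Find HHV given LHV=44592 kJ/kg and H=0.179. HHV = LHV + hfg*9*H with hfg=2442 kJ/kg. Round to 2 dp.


HHV = LHV + hfg * 9 * H
Water addition = 2442 * 9 * 0.179 = 3934.062 kJ/kg
HHV = 44592 + 3934.062 = 48526.06 kJ/kg


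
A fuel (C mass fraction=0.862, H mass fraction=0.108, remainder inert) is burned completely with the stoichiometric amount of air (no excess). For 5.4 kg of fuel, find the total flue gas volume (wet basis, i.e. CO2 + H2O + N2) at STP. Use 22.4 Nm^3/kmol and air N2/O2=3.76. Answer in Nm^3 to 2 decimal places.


Per kg fuel: CO2 = (C/12 kmol)*22.4 = (0.862/12)*22.4 = 1.60907 Nm^3
Per kg fuel: H2O = (H/2 kmol)*22.4 = (0.108/2)*22.4 = 1.20960 Nm^3
O2 needed per kg fuel = C/12 + H/4 = 0.862/12 + 0.108/4 = 0.09883333 kmol
Per kg fuel: N2 = O2*3.76*22.4 = 0.09883333*3.76*22.4 = 8.32414 Nm^3
Total per kg = 1.60907 + 1.20960 + 8.32414 = 11.14281 Nm^3
Total = 11.14281 * 5.4 = 60.17 Nm^3


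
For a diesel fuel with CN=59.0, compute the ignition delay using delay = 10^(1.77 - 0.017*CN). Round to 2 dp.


delay = 10^(1.77 - 0.017*CN)
Exponent = 1.77 - 0.017*59.0 = 0.7670
delay = 10^0.7670 = 5.85 ms


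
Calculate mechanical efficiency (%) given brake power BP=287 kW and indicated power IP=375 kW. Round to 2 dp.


eta_mech = (BP / IP) * 100
Ratio = 287 / 375 = 0.7653
eta_mech = 0.7653 * 100 = 76.53%


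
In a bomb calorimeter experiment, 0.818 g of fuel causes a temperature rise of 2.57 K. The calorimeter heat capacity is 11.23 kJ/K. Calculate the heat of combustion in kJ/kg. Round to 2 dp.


Hc = C_cal * delta_T / m_fuel
Q_released = 11.23 * 2.57 = 28.8611 kJ
m_fuel = 0.818 g = 0.818/1000 kg = 0.000818 kg
Hc = 28.8611 / 0.000818 = 35282.52 kJ/kg


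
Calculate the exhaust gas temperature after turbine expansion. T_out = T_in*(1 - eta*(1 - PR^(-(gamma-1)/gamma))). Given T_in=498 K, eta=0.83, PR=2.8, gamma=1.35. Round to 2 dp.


T_out = T_in * (1 - eta * (1 - PR^(-(gamma-1)/gamma)))
Exponent = -(1.35-1)/1.35 = -0.25925926
PR^exp = 2.8^(-0.25925926) = 0.76572026
Factor = 1 - 0.83*(1 - 0.76572026) = 0.80554782
T_out = 498 * 0.80554782 = 401.16 K
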